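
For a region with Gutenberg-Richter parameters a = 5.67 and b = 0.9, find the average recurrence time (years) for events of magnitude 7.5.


log10(N) = 5.67 - 0.9*7.5 = -1.08
N = 10^-1.08 = 0.083176
T = 1/N = 1/0.083176 = 12.0226 years

12.0226


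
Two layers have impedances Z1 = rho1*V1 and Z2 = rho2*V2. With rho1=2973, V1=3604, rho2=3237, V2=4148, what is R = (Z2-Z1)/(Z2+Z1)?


Z1 = 2973 * 3604 = 10714692
Z2 = 3237 * 4148 = 13427076
R = (13427076 - 10714692) / (13427076 + 10714692) = 2712384 / 24141768 = 0.1124

0.1124


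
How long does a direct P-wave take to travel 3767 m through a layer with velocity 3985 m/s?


t = x / V
= 3767 / 3985
= 0.9453 s

0.9453


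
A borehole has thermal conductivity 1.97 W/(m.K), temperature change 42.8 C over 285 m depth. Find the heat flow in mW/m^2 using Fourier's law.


q = k * dT / dz * 1000
= 1.97 * 42.8 / 285 * 1000
= 0.295846 * 1000
= 295.8456 mW/m^2

295.8456


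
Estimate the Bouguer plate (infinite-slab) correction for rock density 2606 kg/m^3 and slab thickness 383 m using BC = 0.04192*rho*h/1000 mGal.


BC = 0.04192 * rho * h / 1000
= 0.04192 * 2606 * 383 / 1000
= 41.8403 mGal

41.8403


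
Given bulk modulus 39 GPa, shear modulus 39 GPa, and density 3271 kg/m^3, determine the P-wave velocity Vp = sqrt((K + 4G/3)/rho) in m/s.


First compute the effective modulus:
K + 4G/3 = 39e9 + 4*39e9/3 = 91000000000.0 Pa
Then divide by density:
91000000000.0 / 3271 = 27820238.4592 Pa/(kg/m^3)
Take the square root:
Vp = sqrt(27820238.4592) = 5274.49 m/s

5274.49


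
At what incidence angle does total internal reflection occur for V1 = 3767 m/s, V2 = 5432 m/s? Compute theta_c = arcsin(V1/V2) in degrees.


V1/V2 = 3767/5432 = 0.693483
theta_c = arcsin(0.693483) = 43.9065 degrees

43.9065


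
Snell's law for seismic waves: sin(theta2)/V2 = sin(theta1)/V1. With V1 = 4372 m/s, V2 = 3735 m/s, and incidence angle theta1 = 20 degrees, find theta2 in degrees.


sin(theta1) = sin(20 deg) = 0.34202
sin(theta2) = V2/V1 * sin(theta1) = 3735/4372 * 0.34202 = 0.292188
theta2 = arcsin(0.292188) = 16.989 degrees

16.989


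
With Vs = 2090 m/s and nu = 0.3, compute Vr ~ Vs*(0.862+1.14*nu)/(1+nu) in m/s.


Numerator factor = 0.862 + 1.14*0.3 = 1.204
Denominator = 1 + 0.3 = 1.3
Vr = 2090 * 1.204 / 1.3 = 1935.66 m/s

1935.66


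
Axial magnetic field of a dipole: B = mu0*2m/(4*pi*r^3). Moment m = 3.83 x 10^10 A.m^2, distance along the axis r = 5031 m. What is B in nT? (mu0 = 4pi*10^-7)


m = 3.83 x 10^10 = 38300000000 A.m^2
2m = 76600000000 A.m^2
r^3 = 5031^3 = 127339444791
B = (4pi*10^-7) * 76600000000 / (4*pi * 127339444791) * 1e9
= 96258.398906 / 1600194657070.43 * 1e9
= 60.1542 nT

60.1542


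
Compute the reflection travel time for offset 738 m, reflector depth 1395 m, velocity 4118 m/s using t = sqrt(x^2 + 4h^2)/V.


x^2 + 4h^2 = 738^2 + 4*1395^2 = 544644 + 7784100 = 8328744
sqrt(8328744) = 2885.9563
t = 2885.9563 / 4118 = 0.7008 s

0.7008


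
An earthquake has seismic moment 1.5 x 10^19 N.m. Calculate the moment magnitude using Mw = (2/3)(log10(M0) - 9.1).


log10(M0) = log10(1.5 x 10^19) = 19.1761
Mw = 2/3 * (19.1761 - 9.1)
= 2/3 * 10.0761
= 6.72

6.72


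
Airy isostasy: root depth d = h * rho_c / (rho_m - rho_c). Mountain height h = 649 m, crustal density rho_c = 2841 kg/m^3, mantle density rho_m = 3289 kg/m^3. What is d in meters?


rho_m - rho_c = 3289 - 2841 = 448
d = 649 * 2841 / 448
= 1843809 / 448
= 4115.65 m

4115.65


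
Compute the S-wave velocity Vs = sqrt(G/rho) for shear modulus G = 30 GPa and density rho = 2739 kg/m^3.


Convert G to Pa: G = 30e9 Pa
Compute G/rho = 30e9 / 2739 = 10952902.5192
Vs = sqrt(10952902.5192) = 3309.52 m/s

3309.52


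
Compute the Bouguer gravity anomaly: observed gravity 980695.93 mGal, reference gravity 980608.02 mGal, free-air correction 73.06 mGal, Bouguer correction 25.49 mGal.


BA = g_obs - g_ref + FAC - BC
= 980695.93 - 980608.02 + 73.06 - 25.49
= 135.48 mGal

135.48


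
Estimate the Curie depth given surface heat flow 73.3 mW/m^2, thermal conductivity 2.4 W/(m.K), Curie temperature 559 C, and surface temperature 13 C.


T_Curie - T_surf = 559 - 13 = 546 C
Convert q to W/m^2: 73.3 mW/m^2 = 0.0733 W/m^2
d = 546 * 2.4 / 0.0733 = 17877.22 m

17877.22


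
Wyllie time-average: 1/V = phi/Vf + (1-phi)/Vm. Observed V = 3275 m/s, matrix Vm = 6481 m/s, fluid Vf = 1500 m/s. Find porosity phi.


1/V - 1/Vm = 1/3275 - 1/6481 = 0.00015105
1/Vf - 1/Vm = 1/1500 - 1/6481 = 0.00051237
phi = 0.00015105 / 0.00051237 = 0.2948

0.2948


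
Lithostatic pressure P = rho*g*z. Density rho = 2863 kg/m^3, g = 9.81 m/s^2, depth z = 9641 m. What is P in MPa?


P = rho * g * z / 1e6
= 2863 * 9.81 * 9641 / 1e6
= 270777415.23 / 1e6
= 270.7774 MPa

270.7774


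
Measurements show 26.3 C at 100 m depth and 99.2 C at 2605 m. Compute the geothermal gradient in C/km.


dT = 99.2 - 26.3 = 72.9 C
dz = 2605 - 100 = 2505 m
gradient = dT/dz * 1000 = 72.9/2505 * 1000 = 29.1018 C/km

29.1018


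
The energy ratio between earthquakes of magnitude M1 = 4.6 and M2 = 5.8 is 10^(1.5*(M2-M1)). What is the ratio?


M2 - M1 = 5.8 - 4.6 = 1.2
1.5 * 1.2 = 1.8
ratio = 10^1.8 = 63.1

63.1


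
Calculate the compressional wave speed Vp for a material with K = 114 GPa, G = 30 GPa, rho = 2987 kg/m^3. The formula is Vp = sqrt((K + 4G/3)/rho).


First compute the effective modulus:
K + 4G/3 = 114e9 + 4*30e9/3 = 154000000000.0 Pa
Then divide by density:
154000000000.0 / 2987 = 51556745.8989 Pa/(kg/m^3)
Take the square root:
Vp = sqrt(51556745.8989) = 7180.3 m/s

7180.3


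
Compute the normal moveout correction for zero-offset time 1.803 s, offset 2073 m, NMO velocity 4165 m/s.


x/Vnmo = 2073/4165 = 0.497719
(x/Vnmo)^2 = 0.247724
t0^2 = 3.250809
sqrt(3.250809 + 0.247724) = 1.870437
dt = 1.870437 - 1.803 = 0.067437

0.067437


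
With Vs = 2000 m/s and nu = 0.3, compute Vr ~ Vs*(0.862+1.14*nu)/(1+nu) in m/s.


Numerator factor = 0.862 + 1.14*0.3 = 1.204
Denominator = 1 + 0.3 = 1.3
Vr = 2000 * 1.204 / 1.3 = 1852.31 m/s

1852.31


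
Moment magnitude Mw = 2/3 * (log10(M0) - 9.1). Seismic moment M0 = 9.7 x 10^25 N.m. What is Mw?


log10(M0) = log10(9.7 x 10^25) = 25.9868
Mw = 2/3 * (25.9868 - 9.1)
= 2/3 * 16.8868
= 11.26

11.26


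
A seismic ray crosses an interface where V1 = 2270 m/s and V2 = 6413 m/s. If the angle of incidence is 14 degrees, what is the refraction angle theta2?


sin(theta1) = sin(14 deg) = 0.241922
sin(theta2) = V2/V1 * sin(theta1) = 6413/2270 * 0.241922 = 0.683456
theta2 = arcsin(0.683456) = 43.1143 degrees

43.1143


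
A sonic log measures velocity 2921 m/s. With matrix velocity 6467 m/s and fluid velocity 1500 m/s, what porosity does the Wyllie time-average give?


1/V - 1/Vm = 1/2921 - 1/6467 = 0.00018772
1/Vf - 1/Vm = 1/1500 - 1/6467 = 0.00051204
phi = 0.00018772 / 0.00051204 = 0.3666

0.3666


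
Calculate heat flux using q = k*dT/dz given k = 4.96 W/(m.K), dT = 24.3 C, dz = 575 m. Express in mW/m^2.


q = k * dT / dz * 1000
= 4.96 * 24.3 / 575 * 1000
= 0.209614 * 1000
= 209.6139 mW/m^2

209.6139


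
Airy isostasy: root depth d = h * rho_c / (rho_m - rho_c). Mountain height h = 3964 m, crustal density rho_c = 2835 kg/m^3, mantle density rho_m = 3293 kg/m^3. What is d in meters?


rho_m - rho_c = 3293 - 2835 = 458
d = 3964 * 2835 / 458
= 11237940 / 458
= 24536.99 m

24536.99


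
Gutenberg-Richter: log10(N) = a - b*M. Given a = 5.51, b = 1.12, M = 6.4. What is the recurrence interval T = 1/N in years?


log10(N) = 5.51 - 1.12*6.4 = -1.658
N = 10^-1.658 = 0.021979
T = 1/N = 1/0.021979 = 45.4988 years

45.4988


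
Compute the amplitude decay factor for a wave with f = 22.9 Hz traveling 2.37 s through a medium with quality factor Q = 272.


pi*f*t/Q = pi*22.9*2.37/272 = 0.626852
A/A0 = exp(-0.626852) = 0.534271

0.534271


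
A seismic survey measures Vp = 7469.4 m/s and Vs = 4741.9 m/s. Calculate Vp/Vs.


Vp/Vs = 7469.4 / 4741.9
= 1.5752

1.5752


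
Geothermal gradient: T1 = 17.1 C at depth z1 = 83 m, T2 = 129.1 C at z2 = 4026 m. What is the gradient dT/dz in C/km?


dT = 129.1 - 17.1 = 112.0 C
dz = 4026 - 83 = 3943 m
gradient = dT/dz * 1000 = 112.0/3943 * 1000 = 28.4048 C/km

28.4048


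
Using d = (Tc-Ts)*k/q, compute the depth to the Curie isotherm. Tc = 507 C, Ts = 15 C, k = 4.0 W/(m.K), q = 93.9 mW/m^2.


T_Curie - T_surf = 507 - 15 = 492 C
Convert q to W/m^2: 93.9 mW/m^2 = 0.0939 W/m^2
d = 492 * 4.0 / 0.0939 = 20958.47 m

20958.47


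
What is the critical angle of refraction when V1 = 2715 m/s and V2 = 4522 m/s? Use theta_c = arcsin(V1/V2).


V1/V2 = 2715/4522 = 0.600398
theta_c = arcsin(0.600398) = 36.8984 degrees

36.8984


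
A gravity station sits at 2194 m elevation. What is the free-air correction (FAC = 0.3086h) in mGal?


FAC = 0.3086 * h
= 0.3086 * 2194
= 677.0684 mGal

677.0684


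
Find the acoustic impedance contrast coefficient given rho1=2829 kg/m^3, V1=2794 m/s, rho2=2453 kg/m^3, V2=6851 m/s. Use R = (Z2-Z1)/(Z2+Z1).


Z1 = 2829 * 2794 = 7904226
Z2 = 2453 * 6851 = 16805503
R = (16805503 - 7904226) / (16805503 + 7904226) = 8901277 / 24709729 = 0.3602

0.3602


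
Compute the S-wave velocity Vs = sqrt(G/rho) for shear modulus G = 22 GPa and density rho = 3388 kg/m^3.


Convert G to Pa: G = 22e9 Pa
Compute G/rho = 22e9 / 3388 = 6493506.4935
Vs = sqrt(6493506.4935) = 2548.24 m/s

2548.24


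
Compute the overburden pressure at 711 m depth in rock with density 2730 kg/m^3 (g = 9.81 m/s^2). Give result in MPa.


P = rho * g * z / 1e6
= 2730 * 9.81 * 711 / 1e6
= 19041504.3 / 1e6
= 19.0415 MPa

19.0415


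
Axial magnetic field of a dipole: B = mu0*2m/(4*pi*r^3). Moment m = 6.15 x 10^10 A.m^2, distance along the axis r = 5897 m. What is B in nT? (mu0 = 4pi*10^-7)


m = 6.15 x 10^10 = 61500000000 A.m^2
2m = 123000000000 A.m^2
r^3 = 5897^3 = 205065869273
B = (4pi*10^-7) * 123000000000 / (4*pi * 205065869273) * 1e9
= 154566.358557 / 2576933713640.25 * 1e9
= 59.9807 nT

59.9807


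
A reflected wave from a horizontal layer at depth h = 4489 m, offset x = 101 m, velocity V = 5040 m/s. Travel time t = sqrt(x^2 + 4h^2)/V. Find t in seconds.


x^2 + 4h^2 = 101^2 + 4*4489^2 = 10201 + 80604484 = 80614685
sqrt(80614685) = 8978.5681
t = 8978.5681 / 5040 = 1.7815 s

1.7815


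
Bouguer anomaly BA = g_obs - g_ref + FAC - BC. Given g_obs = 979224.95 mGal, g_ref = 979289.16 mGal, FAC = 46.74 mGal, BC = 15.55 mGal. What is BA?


BA = g_obs - g_ref + FAC - BC
= 979224.95 - 979289.16 + 46.74 - 15.55
= -33.02 mGal

-33.02


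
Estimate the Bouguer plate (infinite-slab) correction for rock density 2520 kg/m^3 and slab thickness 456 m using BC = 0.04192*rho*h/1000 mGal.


BC = 0.04192 * rho * h / 1000
= 0.04192 * 2520 * 456 / 1000
= 48.1711 mGal

48.1711


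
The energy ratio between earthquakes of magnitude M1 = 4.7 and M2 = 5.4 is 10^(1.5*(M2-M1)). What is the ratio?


M2 - M1 = 5.4 - 4.7 = 0.7
1.5 * 0.7 = 1.05
ratio = 10^1.05 = 11.22

11.22


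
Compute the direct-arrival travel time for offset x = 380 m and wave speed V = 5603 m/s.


t = x / V
= 380 / 5603
= 0.0678 s

0.0678


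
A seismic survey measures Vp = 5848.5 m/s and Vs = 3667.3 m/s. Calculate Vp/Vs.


Vp/Vs = 5848.5 / 3667.3
= 1.5948

1.5948


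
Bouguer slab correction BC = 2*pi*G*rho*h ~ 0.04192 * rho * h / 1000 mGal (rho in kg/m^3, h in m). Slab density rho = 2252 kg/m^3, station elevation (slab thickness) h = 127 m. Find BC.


BC = 0.04192 * rho * h / 1000
= 0.04192 * 2252 * 127 / 1000
= 11.9893 mGal

11.9893


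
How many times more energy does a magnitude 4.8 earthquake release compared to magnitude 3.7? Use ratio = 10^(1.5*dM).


M2 - M1 = 4.8 - 3.7 = 1.1
1.5 * 1.1 = 1.65
ratio = 10^1.65 = 44.67

44.67


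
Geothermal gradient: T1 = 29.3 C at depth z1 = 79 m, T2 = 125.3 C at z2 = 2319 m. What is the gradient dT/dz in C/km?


dT = 125.3 - 29.3 = 96.0 C
dz = 2319 - 79 = 2240 m
gradient = dT/dz * 1000 = 96.0/2240 * 1000 = 42.8571 C/km

42.8571


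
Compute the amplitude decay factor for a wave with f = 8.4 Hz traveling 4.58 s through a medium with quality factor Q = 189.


pi*f*t/Q = pi*8.4*4.58/189 = 0.639489
A/A0 = exp(-0.639489) = 0.527562

0.527562


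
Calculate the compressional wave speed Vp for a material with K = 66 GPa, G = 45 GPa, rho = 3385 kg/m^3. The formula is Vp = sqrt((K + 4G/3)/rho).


First compute the effective modulus:
K + 4G/3 = 66e9 + 4*45e9/3 = 126000000000.0 Pa
Then divide by density:
126000000000.0 / 3385 = 37223042.836 Pa/(kg/m^3)
Take the square root:
Vp = sqrt(37223042.836) = 6101.07 m/s

6101.07


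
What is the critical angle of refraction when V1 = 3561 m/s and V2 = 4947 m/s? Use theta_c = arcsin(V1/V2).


V1/V2 = 3561/4947 = 0.71983
theta_c = arcsin(0.71983) = 46.0405 degrees

46.0405


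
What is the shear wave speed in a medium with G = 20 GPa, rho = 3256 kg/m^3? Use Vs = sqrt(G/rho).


Convert G to Pa: G = 20e9 Pa
Compute G/rho = 20e9 / 3256 = 6142506.1425
Vs = sqrt(6142506.1425) = 2478.41 m/s

2478.41


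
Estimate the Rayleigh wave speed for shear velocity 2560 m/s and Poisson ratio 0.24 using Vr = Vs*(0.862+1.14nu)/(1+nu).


Numerator factor = 0.862 + 1.14*0.24 = 1.1356
Denominator = 1 + 0.24 = 1.24
Vr = 2560 * 1.1356 / 1.24 = 2344.46 m/s

2344.46


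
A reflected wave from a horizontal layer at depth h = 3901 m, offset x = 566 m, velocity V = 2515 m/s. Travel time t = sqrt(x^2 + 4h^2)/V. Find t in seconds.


x^2 + 4h^2 = 566^2 + 4*3901^2 = 320356 + 60871204 = 61191560
sqrt(61191560) = 7822.5034
t = 7822.5034 / 2515 = 3.1103 s

3.1103


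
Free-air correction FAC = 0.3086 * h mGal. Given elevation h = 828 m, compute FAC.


FAC = 0.3086 * h
= 0.3086 * 828
= 255.5208 mGal

255.5208


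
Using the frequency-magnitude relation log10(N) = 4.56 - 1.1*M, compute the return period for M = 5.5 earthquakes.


log10(N) = 4.56 - 1.1*5.5 = -1.49
N = 10^-1.49 = 0.032359
T = 1/N = 1/0.032359 = 30.903 years

30.903


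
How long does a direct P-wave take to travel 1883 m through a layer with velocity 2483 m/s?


t = x / V
= 1883 / 2483
= 0.7584 s

0.7584


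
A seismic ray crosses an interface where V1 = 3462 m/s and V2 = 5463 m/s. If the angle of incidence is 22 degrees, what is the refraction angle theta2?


sin(theta1) = sin(22 deg) = 0.374607
sin(theta2) = V2/V1 * sin(theta1) = 5463/3462 * 0.374607 = 0.591125
theta2 = arcsin(0.591125) = 36.2369 degrees

36.2369


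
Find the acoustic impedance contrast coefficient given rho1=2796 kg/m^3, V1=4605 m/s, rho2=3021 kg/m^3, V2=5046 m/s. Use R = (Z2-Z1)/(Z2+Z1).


Z1 = 2796 * 4605 = 12875580
Z2 = 3021 * 5046 = 15243966
R = (15243966 - 12875580) / (15243966 + 12875580) = 2368386 / 28119546 = 0.0842

0.0842


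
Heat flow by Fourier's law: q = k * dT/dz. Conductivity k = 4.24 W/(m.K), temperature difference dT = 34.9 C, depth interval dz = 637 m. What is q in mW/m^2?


q = k * dT / dz * 1000
= 4.24 * 34.9 / 637 * 1000
= 0.232301 * 1000
= 232.3014 mW/m^2

232.3014


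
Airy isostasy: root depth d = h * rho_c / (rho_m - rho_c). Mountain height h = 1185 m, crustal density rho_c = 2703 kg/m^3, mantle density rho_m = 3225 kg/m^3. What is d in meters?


rho_m - rho_c = 3225 - 2703 = 522
d = 1185 * 2703 / 522
= 3203055 / 522
= 6136.12 m

6136.12


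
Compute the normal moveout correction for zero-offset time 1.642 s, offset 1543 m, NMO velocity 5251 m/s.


x/Vnmo = 1543/5251 = 0.293849
(x/Vnmo)^2 = 0.086347
t0^2 = 2.696164
sqrt(2.696164 + 0.086347) = 1.668086
dt = 1.668086 - 1.642 = 0.026086

0.026086


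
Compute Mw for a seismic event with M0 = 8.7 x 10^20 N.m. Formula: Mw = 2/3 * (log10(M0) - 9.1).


log10(M0) = log10(8.7 x 10^20) = 20.9395
Mw = 2/3 * (20.9395 - 9.1)
= 2/3 * 11.8395
= 7.89

7.89


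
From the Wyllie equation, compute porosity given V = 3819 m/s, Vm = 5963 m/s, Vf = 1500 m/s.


1/V - 1/Vm = 1/3819 - 1/5963 = 9.415e-05
1/Vf - 1/Vm = 1/1500 - 1/5963 = 0.00049897
phi = 9.415e-05 / 0.00049897 = 0.1887

0.1887


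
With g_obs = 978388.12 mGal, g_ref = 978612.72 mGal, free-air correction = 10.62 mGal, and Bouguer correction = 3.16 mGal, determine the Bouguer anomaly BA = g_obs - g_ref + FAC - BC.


BA = g_obs - g_ref + FAC - BC
= 978388.12 - 978612.72 + 10.62 - 3.16
= -217.14 mGal

-217.14


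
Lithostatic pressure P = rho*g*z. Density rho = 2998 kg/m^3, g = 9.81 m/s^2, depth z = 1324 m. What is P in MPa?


P = rho * g * z / 1e6
= 2998 * 9.81 * 1324 / 1e6
= 38939343.12 / 1e6
= 38.9393 MPa

38.9393


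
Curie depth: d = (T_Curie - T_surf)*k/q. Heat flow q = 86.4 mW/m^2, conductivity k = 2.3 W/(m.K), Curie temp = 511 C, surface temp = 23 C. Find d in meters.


T_Curie - T_surf = 511 - 23 = 488 C
Convert q to W/m^2: 86.4 mW/m^2 = 0.0864 W/m^2
d = 488 * 2.3 / 0.0864 = 12990.74 m

12990.74


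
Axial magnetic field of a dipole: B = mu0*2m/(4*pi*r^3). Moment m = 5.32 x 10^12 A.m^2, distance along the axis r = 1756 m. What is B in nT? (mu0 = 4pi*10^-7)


m = 5.32 x 10^12 = 5320000000000 A.m^2
2m = 10640000000000 A.m^2
r^3 = 1756^3 = 5414689216
B = (4pi*10^-7) * 10640000000000 / (4*pi * 5414689216) * 1e9
= 13370618.333678 / 68042991449.83 * 1e9
= 196502.506 nT

196502.506


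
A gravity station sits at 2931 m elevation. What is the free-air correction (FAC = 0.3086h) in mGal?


FAC = 0.3086 * h
= 0.3086 * 2931
= 904.5066 mGal

904.5066


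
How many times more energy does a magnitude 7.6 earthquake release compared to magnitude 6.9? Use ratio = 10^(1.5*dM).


M2 - M1 = 7.6 - 6.9 = 0.7
1.5 * 0.7 = 1.05
ratio = 10^1.05 = 11.22

11.22


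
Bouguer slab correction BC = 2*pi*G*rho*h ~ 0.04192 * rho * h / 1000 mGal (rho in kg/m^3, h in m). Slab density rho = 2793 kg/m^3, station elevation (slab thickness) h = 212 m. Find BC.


BC = 0.04192 * rho * h / 1000
= 0.04192 * 2793 * 212 / 1000
= 24.8215 mGal

24.8215


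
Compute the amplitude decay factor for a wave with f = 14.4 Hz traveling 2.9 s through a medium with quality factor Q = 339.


pi*f*t/Q = pi*14.4*2.9/339 = 0.387
A/A0 = exp(-0.387) = 0.679091

0.679091


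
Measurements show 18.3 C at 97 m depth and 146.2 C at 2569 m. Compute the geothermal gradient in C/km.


dT = 146.2 - 18.3 = 127.9 C
dz = 2569 - 97 = 2472 m
gradient = dT/dz * 1000 = 127.9/2472 * 1000 = 51.7395 C/km

51.7395


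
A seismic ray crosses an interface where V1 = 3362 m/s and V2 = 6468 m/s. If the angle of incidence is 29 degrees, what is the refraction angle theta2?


sin(theta1) = sin(29 deg) = 0.48481
sin(theta2) = V2/V1 * sin(theta1) = 6468/3362 * 0.48481 = 0.932703
theta2 = arcsin(0.932703) = 68.8602 degrees

68.8602


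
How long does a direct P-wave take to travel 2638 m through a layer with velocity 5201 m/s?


t = x / V
= 2638 / 5201
= 0.5072 s

0.5072


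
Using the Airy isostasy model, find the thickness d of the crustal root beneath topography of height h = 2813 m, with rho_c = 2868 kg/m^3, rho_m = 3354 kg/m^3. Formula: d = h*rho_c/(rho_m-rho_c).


rho_m - rho_c = 3354 - 2868 = 486
d = 2813 * 2868 / 486
= 8067684 / 486
= 16600.17 m

16600.17


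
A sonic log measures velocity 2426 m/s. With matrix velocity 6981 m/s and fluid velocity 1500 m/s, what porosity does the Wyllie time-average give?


1/V - 1/Vm = 1/2426 - 1/6981 = 0.00026896
1/Vf - 1/Vm = 1/1500 - 1/6981 = 0.00052342
phi = 0.00026896 / 0.00052342 = 0.5138

0.5138


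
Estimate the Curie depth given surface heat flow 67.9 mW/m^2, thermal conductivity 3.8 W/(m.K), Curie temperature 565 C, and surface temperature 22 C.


T_Curie - T_surf = 565 - 22 = 543 C
Convert q to W/m^2: 67.9 mW/m^2 = 0.0679 W/m^2
d = 543 * 3.8 / 0.0679 = 30388.81 m

30388.81


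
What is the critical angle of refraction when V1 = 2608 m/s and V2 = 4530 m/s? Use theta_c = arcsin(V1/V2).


V1/V2 = 2608/4530 = 0.575717
theta_c = arcsin(0.575717) = 35.1499 degrees

35.1499


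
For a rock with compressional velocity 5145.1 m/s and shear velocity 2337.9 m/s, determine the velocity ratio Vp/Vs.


Vp/Vs = 5145.1 / 2337.9
= 2.2007

2.2007


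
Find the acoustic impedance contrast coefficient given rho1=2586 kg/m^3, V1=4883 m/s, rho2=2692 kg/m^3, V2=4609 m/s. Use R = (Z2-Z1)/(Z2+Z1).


Z1 = 2586 * 4883 = 12627438
Z2 = 2692 * 4609 = 12407428
R = (12407428 - 12627438) / (12407428 + 12627438) = -220010 / 25034866 = -0.0088

-0.0088


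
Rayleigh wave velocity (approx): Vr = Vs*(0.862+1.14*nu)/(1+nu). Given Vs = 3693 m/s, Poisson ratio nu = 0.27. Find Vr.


Numerator factor = 0.862 + 1.14*0.27 = 1.1698
Denominator = 1 + 0.27 = 1.27
Vr = 3693 * 1.1698 / 1.27 = 3401.63 m/s

3401.63


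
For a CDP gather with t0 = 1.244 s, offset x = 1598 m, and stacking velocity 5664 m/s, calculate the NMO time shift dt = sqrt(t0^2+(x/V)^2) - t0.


x/Vnmo = 1598/5664 = 0.282133
(x/Vnmo)^2 = 0.079599
t0^2 = 1.547536
sqrt(1.547536 + 0.079599) = 1.275592
dt = 1.275592 - 1.244 = 0.031592

0.031592


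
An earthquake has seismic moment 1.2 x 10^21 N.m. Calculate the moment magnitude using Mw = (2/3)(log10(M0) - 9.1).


log10(M0) = log10(1.2 x 10^21) = 21.0792
Mw = 2/3 * (21.0792 - 9.1)
= 2/3 * 11.9792
= 7.99

7.99


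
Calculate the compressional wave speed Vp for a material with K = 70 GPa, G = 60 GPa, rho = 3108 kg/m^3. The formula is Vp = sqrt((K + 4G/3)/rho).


First compute the effective modulus:
K + 4G/3 = 70e9 + 4*60e9/3 = 150000000000.0 Pa
Then divide by density:
150000000000.0 / 3108 = 48262548.2625 Pa/(kg/m^3)
Take the square root:
Vp = sqrt(48262548.2625) = 6947.13 m/s

6947.13


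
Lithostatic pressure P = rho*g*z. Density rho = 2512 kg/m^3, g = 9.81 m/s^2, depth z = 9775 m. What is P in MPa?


P = rho * g * z / 1e6
= 2512 * 9.81 * 9775 / 1e6
= 240882588.0 / 1e6
= 240.8826 MPa

240.8826


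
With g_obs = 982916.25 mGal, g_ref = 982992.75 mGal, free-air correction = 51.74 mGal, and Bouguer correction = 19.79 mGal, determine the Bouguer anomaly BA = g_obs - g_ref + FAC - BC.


BA = g_obs - g_ref + FAC - BC
= 982916.25 - 982992.75 + 51.74 - 19.79
= -44.55 mGal

-44.55


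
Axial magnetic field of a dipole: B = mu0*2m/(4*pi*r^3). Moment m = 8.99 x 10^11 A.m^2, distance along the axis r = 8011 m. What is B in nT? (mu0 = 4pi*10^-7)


m = 8.99 x 10^11 = 899000000000 A.m^2
2m = 1798000000000 A.m^2
r^3 = 8011^3 = 514114905331
B = (4pi*10^-7) * 1798000000000 / (4*pi * 514114905331) * 1e9
= 2259433.436462 / 6460558438755.53 * 1e9
= 349.7273 nT

349.7273


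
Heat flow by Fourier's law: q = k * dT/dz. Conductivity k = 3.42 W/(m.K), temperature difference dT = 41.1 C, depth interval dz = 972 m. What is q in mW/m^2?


q = k * dT / dz * 1000
= 3.42 * 41.1 / 972 * 1000
= 0.144611 * 1000
= 144.6111 mW/m^2

144.6111


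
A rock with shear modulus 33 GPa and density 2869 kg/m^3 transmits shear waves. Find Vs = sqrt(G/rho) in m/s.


Convert G to Pa: G = 33e9 Pa
Compute G/rho = 33e9 / 2869 = 11502265.5978
Vs = sqrt(11502265.5978) = 3391.5 m/s

3391.5


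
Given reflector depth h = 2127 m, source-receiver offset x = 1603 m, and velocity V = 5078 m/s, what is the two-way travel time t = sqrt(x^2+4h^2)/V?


x^2 + 4h^2 = 1603^2 + 4*2127^2 = 2569609 + 18096516 = 20666125
sqrt(20666125) = 4546.001
t = 4546.001 / 5078 = 0.8952 s

0.8952


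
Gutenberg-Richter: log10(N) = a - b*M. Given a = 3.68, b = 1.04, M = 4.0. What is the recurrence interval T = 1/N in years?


log10(N) = 3.68 - 1.04*4.0 = -0.48
N = 10^-0.48 = 0.331131
T = 1/N = 1/0.331131 = 3.02 years

3.02


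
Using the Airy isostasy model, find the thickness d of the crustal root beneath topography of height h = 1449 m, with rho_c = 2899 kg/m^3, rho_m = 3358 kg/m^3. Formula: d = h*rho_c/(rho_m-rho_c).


rho_m - rho_c = 3358 - 2899 = 459
d = 1449 * 2899 / 459
= 4200651 / 459
= 9151.75 m

9151.75


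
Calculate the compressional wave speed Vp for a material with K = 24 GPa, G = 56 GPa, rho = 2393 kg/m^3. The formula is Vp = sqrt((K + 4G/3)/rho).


First compute the effective modulus:
K + 4G/3 = 24e9 + 4*56e9/3 = 98666666666.67 Pa
Then divide by density:
98666666666.67 / 2393 = 41231369.2715 Pa/(kg/m^3)
Take the square root:
Vp = sqrt(41231369.2715) = 6421.17 m/s

6421.17


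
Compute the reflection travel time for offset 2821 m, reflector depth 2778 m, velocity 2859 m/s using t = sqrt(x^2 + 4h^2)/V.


x^2 + 4h^2 = 2821^2 + 4*2778^2 = 7958041 + 30869136 = 38827177
sqrt(38827177) = 6231.1457
t = 6231.1457 / 2859 = 2.1795 s

2.1795


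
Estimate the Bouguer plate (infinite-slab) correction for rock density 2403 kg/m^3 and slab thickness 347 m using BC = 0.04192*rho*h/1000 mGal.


BC = 0.04192 * rho * h / 1000
= 0.04192 * 2403 * 347 / 1000
= 34.9546 mGal

34.9546


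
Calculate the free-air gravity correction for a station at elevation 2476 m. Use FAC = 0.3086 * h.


FAC = 0.3086 * h
= 0.3086 * 2476
= 764.0936 mGal

764.0936


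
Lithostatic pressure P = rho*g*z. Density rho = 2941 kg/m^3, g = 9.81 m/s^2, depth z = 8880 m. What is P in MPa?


P = rho * g * z / 1e6
= 2941 * 9.81 * 8880 / 1e6
= 256198744.8 / 1e6
= 256.1987 MPa

256.1987


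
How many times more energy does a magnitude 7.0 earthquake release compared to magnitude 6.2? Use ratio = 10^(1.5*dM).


M2 - M1 = 7.0 - 6.2 = 0.8
1.5 * 0.8 = 1.2
ratio = 10^1.2 = 15.85

15.85


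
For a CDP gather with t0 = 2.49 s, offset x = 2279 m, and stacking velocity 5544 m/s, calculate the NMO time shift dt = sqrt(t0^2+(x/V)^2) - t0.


x/Vnmo = 2279/5544 = 0.411075
(x/Vnmo)^2 = 0.168983
t0^2 = 6.2001
sqrt(6.2001 + 0.168983) = 2.523704
dt = 2.523704 - 2.49 = 0.033704

0.033704


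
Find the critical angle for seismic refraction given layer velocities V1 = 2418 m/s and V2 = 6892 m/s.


V1/V2 = 2418/6892 = 0.350842
theta_c = arcsin(0.350842) = 20.5388 degrees

20.5388


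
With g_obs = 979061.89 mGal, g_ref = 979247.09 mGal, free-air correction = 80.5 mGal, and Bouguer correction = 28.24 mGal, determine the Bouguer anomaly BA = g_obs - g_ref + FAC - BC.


BA = g_obs - g_ref + FAC - BC
= 979061.89 - 979247.09 + 80.5 - 28.24
= -132.94 mGal

-132.94


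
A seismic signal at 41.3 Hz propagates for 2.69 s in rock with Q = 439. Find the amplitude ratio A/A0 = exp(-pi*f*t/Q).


pi*f*t/Q = pi*41.3*2.69/439 = 0.795038
A/A0 = exp(-0.795038) = 0.451564

0.451564


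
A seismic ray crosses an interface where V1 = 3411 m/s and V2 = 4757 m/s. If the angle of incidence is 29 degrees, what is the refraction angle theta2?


sin(theta1) = sin(29 deg) = 0.48481
sin(theta2) = V2/V1 * sin(theta1) = 4757/3411 * 0.48481 = 0.676118
theta2 = arcsin(0.676118) = 42.541 degrees

42.541


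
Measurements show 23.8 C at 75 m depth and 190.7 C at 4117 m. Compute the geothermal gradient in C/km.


dT = 190.7 - 23.8 = 166.9 C
dz = 4117 - 75 = 4042 m
gradient = dT/dz * 1000 = 166.9/4042 * 1000 = 41.2914 C/km

41.2914


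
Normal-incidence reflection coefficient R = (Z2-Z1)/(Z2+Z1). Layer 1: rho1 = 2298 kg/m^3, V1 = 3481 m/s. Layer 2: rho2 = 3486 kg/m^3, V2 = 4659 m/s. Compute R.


Z1 = 2298 * 3481 = 7999338
Z2 = 3486 * 4659 = 16241274
R = (16241274 - 7999338) / (16241274 + 7999338) = 8241936 / 24240612 = 0.34

0.34


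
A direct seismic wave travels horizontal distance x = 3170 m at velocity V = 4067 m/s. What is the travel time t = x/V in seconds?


t = x / V
= 3170 / 4067
= 0.7794 s

0.7794


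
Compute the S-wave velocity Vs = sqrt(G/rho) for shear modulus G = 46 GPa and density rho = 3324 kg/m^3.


Convert G to Pa: G = 46e9 Pa
Compute G/rho = 46e9 / 3324 = 13838748.4958
Vs = sqrt(13838748.4958) = 3720.05 m/s

3720.05


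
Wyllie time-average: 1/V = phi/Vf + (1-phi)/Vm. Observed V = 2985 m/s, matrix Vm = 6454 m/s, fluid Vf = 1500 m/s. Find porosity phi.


1/V - 1/Vm = 1/2985 - 1/6454 = 0.00018007
1/Vf - 1/Vm = 1/1500 - 1/6454 = 0.00051172
phi = 0.00018007 / 0.00051172 = 0.3519

0.3519


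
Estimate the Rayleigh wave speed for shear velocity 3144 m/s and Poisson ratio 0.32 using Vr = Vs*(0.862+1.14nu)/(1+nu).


Numerator factor = 0.862 + 1.14*0.32 = 1.2268
Denominator = 1 + 0.32 = 1.32
Vr = 3144 * 1.2268 / 1.32 = 2922.01 m/s

2922.01


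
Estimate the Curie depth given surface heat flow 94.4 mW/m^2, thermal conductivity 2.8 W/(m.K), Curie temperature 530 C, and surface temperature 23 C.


T_Curie - T_surf = 530 - 23 = 507 C
Convert q to W/m^2: 94.4 mW/m^2 = 0.0944 W/m^2
d = 507 * 2.8 / 0.0944 = 15038.14 m

15038.14


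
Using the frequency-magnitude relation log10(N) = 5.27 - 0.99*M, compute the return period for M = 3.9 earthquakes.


log10(N) = 5.27 - 0.99*3.9 = 1.409
N = 10^1.409 = 25.64484
T = 1/N = 1/25.64484 = 0.039 years

0.039


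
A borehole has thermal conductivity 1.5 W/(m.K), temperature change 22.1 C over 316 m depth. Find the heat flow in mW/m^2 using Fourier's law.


q = k * dT / dz * 1000
= 1.5 * 22.1 / 316 * 1000
= 0.104905 * 1000
= 104.9051 mW/m^2

104.9051


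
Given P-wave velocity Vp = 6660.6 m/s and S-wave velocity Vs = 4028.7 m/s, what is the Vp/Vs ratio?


Vp/Vs = 6660.6 / 4028.7
= 1.6533

1.6533


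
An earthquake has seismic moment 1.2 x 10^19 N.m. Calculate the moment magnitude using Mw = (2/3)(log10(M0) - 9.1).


log10(M0) = log10(1.2 x 10^19) = 19.0792
Mw = 2/3 * (19.0792 - 9.1)
= 2/3 * 9.9792
= 6.65

6.65


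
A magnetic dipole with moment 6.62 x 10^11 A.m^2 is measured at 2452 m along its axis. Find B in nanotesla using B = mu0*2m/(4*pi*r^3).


m = 6.62 x 10^11 = 662000000000 A.m^2
2m = 1324000000000 A.m^2
r^3 = 2452^3 = 14742169408
B = (4pi*10^-7) * 1324000000000 / (4*pi * 14742169408) * 1e9
= 1663787.469341 / 185255564440.6 * 1e9
= 8981.0391 nT

8981.0391


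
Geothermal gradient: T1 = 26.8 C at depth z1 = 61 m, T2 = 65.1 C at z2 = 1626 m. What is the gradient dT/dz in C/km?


dT = 65.1 - 26.8 = 38.3 C
dz = 1626 - 61 = 1565 m
gradient = dT/dz * 1000 = 38.3/1565 * 1000 = 24.4728 C/km

24.4728


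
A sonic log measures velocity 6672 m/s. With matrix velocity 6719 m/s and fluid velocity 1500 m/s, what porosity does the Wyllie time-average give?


1/V - 1/Vm = 1/6672 - 1/6719 = 1.05e-06
1/Vf - 1/Vm = 1/1500 - 1/6719 = 0.00051783
phi = 1.05e-06 / 0.00051783 = 0.002

0.002


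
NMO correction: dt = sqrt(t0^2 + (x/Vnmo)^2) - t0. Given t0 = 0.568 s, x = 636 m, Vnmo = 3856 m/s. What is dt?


x/Vnmo = 636/3856 = 0.164938
(x/Vnmo)^2 = 0.027204
t0^2 = 0.322624
sqrt(0.322624 + 0.027204) = 0.591463
dt = 0.591463 - 0.568 = 0.023463

0.023463


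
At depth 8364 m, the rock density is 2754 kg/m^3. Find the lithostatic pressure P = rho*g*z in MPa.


P = rho * g * z / 1e6
= 2754 * 9.81 * 8364 / 1e6
= 225968013.36 / 1e6
= 225.968 MPa

225.968


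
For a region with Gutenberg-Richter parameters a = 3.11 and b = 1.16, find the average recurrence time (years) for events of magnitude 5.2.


log10(N) = 3.11 - 1.16*5.2 = -2.922
N = 10^-2.922 = 0.001197
T = 1/N = 1/0.001197 = 835.603 years

835.603


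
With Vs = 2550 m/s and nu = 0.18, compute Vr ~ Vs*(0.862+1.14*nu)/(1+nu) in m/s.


Numerator factor = 0.862 + 1.14*0.18 = 1.0672
Denominator = 1 + 0.18 = 1.18
Vr = 2550 * 1.0672 / 1.18 = 2306.24 m/s

2306.24


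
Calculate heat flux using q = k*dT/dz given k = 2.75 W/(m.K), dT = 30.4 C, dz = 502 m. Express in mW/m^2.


q = k * dT / dz * 1000
= 2.75 * 30.4 / 502 * 1000
= 0.166534 * 1000
= 166.5339 mW/m^2

166.5339


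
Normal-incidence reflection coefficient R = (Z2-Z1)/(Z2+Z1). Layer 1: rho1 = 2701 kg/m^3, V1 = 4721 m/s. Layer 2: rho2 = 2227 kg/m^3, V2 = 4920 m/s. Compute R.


Z1 = 2701 * 4721 = 12751421
Z2 = 2227 * 4920 = 10956840
R = (10956840 - 12751421) / (10956840 + 12751421) = -1794581 / 23708261 = -0.0757

-0.0757


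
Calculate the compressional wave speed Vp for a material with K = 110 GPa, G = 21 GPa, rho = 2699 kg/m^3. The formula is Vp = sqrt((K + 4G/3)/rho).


First compute the effective modulus:
K + 4G/3 = 110e9 + 4*21e9/3 = 138000000000.0 Pa
Then divide by density:
138000000000.0 / 2699 = 51130048.166 Pa/(kg/m^3)
Take the square root:
Vp = sqrt(51130048.166) = 7150.53 m/s

7150.53


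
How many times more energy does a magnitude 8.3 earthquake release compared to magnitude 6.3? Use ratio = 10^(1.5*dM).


M2 - M1 = 8.3 - 6.3 = 2.0
1.5 * 2.0 = 3.0
ratio = 10^3.0 = 1000.0

1000.0


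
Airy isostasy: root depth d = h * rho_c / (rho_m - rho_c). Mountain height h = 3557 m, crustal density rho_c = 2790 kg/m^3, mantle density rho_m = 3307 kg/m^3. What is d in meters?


rho_m - rho_c = 3307 - 2790 = 517
d = 3557 * 2790 / 517
= 9924030 / 517
= 19195.42 m

19195.42


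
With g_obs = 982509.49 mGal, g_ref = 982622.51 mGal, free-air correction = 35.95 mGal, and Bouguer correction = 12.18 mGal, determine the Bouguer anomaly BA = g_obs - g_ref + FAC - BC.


BA = g_obs - g_ref + FAC - BC
= 982509.49 - 982622.51 + 35.95 - 12.18
= -89.25 mGal

-89.25


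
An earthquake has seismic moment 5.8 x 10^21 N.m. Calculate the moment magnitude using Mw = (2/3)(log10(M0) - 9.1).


log10(M0) = log10(5.8 x 10^21) = 21.7634
Mw = 2/3 * (21.7634 - 9.1)
= 2/3 * 12.6634
= 8.44

8.44


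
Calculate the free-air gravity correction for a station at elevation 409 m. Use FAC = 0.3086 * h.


FAC = 0.3086 * h
= 0.3086 * 409
= 126.2174 mGal

126.2174


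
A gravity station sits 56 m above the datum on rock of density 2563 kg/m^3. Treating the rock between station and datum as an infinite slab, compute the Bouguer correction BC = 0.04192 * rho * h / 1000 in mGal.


BC = 0.04192 * rho * h / 1000
= 0.04192 * 2563 * 56 / 1000
= 6.0167 mGal

6.0167


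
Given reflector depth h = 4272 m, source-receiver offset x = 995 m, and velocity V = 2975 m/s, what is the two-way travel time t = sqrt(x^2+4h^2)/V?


x^2 + 4h^2 = 995^2 + 4*4272^2 = 990025 + 72999936 = 73989961
sqrt(73989961) = 8601.7417
t = 8601.7417 / 2975 = 2.8913 s

2.8913


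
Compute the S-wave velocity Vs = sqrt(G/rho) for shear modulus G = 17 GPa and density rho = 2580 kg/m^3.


Convert G to Pa: G = 17e9 Pa
Compute G/rho = 17e9 / 2580 = 6589147.2868
Vs = sqrt(6589147.2868) = 2566.93 m/s

2566.93


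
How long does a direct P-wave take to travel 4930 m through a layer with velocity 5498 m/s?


t = x / V
= 4930 / 5498
= 0.8967 s

0.8967


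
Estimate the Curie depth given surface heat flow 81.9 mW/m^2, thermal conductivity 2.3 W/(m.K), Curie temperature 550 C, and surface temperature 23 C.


T_Curie - T_surf = 550 - 23 = 527 C
Convert q to W/m^2: 81.9 mW/m^2 = 0.0819 W/m^2
d = 527 * 2.3 / 0.0819 = 14799.76 m

14799.76


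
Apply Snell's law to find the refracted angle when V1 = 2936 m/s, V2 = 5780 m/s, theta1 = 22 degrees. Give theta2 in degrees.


sin(theta1) = sin(22 deg) = 0.374607
sin(theta2) = V2/V1 * sin(theta1) = 5780/2936 * 0.374607 = 0.737475
theta2 = arcsin(0.737475) = 47.5168 degrees

47.5168


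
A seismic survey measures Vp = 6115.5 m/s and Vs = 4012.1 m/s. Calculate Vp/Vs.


Vp/Vs = 6115.5 / 4012.1
= 1.5243

1.5243


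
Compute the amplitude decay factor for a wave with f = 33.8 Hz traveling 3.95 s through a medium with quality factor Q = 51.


pi*f*t/Q = pi*33.8*3.95/51 = 8.224197
A/A0 = exp(-8.224197) = 0.000268

2.680000e-04


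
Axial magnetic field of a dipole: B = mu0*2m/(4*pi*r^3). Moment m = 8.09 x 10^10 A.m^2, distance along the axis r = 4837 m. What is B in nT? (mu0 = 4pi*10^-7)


m = 8.09 x 10^10 = 80900000000 A.m^2
2m = 161800000000 A.m^2
r^3 = 4837^3 = 113169204253
B = (4pi*10^-7) * 161800000000 / (4*pi * 113169204253) * 1e9
= 203323.87654 / 1422126162775.31 * 1e9
= 142.9718 nT

142.9718


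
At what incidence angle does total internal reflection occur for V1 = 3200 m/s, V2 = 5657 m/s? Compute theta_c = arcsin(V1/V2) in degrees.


V1/V2 = 3200/5657 = 0.565671
theta_c = arcsin(0.565671) = 34.4489 degrees

34.4489


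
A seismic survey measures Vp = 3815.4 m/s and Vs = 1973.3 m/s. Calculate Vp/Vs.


Vp/Vs = 3815.4 / 1973.3
= 1.9335

1.9335


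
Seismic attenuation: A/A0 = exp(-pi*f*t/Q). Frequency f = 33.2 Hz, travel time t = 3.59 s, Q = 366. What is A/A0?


pi*f*t/Q = pi*33.2*3.59/366 = 1.023061
A/A0 = exp(-1.023061) = 0.359493

0.359493


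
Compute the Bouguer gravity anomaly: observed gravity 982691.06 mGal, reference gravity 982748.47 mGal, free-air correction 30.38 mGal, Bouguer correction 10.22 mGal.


BA = g_obs - g_ref + FAC - BC
= 982691.06 - 982748.47 + 30.38 - 10.22
= -37.25 mGal

-37.25


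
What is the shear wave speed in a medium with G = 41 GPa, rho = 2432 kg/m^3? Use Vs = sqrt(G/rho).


Convert G to Pa: G = 41e9 Pa
Compute G/rho = 41e9 / 2432 = 16858552.6316
Vs = sqrt(16858552.6316) = 4105.92 m/s

4105.92


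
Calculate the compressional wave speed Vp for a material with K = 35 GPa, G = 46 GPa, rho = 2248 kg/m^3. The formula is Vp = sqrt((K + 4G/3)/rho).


First compute the effective modulus:
K + 4G/3 = 35e9 + 4*46e9/3 = 96333333333.33 Pa
Then divide by density:
96333333333.33 / 2248 = 42852906.2871 Pa/(kg/m^3)
Take the square root:
Vp = sqrt(42852906.2871) = 6546.21 m/s

6546.21


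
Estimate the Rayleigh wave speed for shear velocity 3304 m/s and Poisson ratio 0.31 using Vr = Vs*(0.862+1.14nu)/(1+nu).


Numerator factor = 0.862 + 1.14*0.31 = 1.2154
Denominator = 1 + 0.31 = 1.31
Vr = 3304 * 1.2154 / 1.31 = 3065.41 m/s

3065.41


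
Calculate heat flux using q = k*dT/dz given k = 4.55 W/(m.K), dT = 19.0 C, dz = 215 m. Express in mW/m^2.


q = k * dT / dz * 1000
= 4.55 * 19.0 / 215 * 1000
= 0.402093 * 1000
= 402.093 mW/m^2

402.093


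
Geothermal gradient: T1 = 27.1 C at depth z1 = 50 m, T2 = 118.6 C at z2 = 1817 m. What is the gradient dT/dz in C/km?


dT = 118.6 - 27.1 = 91.5 C
dz = 1817 - 50 = 1767 m
gradient = dT/dz * 1000 = 91.5/1767 * 1000 = 51.7827 C/km

51.7827


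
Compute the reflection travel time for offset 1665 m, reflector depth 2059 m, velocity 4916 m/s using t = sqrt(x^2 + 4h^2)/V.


x^2 + 4h^2 = 1665^2 + 4*2059^2 = 2772225 + 16957924 = 19730149
sqrt(19730149) = 4441.8632
t = 4441.8632 / 4916 = 0.9036 s

0.9036


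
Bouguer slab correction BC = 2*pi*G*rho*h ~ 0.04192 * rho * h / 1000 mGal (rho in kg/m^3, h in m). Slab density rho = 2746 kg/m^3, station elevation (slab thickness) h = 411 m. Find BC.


BC = 0.04192 * rho * h / 1000
= 0.04192 * 2746 * 411 / 1000
= 47.3112 mGal

47.3112


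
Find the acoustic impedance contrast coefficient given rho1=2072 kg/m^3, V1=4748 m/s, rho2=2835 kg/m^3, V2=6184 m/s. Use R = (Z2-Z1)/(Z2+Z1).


Z1 = 2072 * 4748 = 9837856
Z2 = 2835 * 6184 = 17531640
R = (17531640 - 9837856) / (17531640 + 9837856) = 7693784 / 27369496 = 0.2811

0.2811


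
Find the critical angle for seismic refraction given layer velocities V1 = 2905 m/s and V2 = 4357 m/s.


V1/V2 = 2905/4357 = 0.666743
theta_c = arcsin(0.666743) = 41.8162 degrees

41.8162


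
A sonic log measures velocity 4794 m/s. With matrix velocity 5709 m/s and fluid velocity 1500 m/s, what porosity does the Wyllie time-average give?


1/V - 1/Vm = 1/4794 - 1/5709 = 3.343e-05
1/Vf - 1/Vm = 1/1500 - 1/5709 = 0.0004915
phi = 3.343e-05 / 0.0004915 = 0.068

0.068


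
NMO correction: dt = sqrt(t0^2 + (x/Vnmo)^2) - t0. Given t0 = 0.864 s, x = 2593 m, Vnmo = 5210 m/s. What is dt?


x/Vnmo = 2593/5210 = 0.497697
(x/Vnmo)^2 = 0.247702
t0^2 = 0.746496
sqrt(0.746496 + 0.247702) = 0.997095
dt = 0.997095 - 0.864 = 0.133095

0.133095


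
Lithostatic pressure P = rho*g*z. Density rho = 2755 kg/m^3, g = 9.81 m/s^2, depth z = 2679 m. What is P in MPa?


P = rho * g * z / 1e6
= 2755 * 9.81 * 2679 / 1e6
= 72404127.45 / 1e6
= 72.4041 MPa

72.4041


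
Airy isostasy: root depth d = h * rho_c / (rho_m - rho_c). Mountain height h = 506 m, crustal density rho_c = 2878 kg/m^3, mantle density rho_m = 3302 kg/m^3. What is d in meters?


rho_m - rho_c = 3302 - 2878 = 424
d = 506 * 2878 / 424
= 1456268 / 424
= 3434.59 m

3434.59
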